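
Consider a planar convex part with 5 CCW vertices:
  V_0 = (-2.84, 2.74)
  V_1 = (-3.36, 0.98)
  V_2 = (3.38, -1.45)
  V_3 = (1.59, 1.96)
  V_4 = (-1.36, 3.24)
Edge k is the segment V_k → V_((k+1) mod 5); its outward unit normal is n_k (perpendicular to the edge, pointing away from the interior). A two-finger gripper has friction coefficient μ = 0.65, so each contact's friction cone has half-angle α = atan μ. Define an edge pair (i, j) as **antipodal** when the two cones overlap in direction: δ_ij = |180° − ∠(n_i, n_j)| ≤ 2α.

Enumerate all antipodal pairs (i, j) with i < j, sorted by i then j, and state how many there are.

count = 4; pairs: (0,2), (1,2), (1,3), (1,4)

α = atan 0.65 = 33.02°;  2α = 66.05°
n_0 = (-0.9590, +0.2833)
n_1 = (-0.3392, -0.9407)
n_2 = (+0.8854, +0.4648)
n_3 = (+0.3980, +0.9174)
n_4 = (-0.3201, +0.9474)
  (0,1): δ = 93.37°  ·
  (0,2): δ = 44.16°  ✓
  (0,3): δ = 83.00°  ·
  (0,4): δ = 125.13°  ·
  (1,2): δ = 42.48°  ✓
  (1,3): δ = 3.63°  ✓
  (1,4): δ = 38.49°  ✓
  (2,3): δ = 141.15°  ·
  (2,4): δ = 99.03°  ·
  (3,4): δ = 137.88°  ·
antipodal pairs: 4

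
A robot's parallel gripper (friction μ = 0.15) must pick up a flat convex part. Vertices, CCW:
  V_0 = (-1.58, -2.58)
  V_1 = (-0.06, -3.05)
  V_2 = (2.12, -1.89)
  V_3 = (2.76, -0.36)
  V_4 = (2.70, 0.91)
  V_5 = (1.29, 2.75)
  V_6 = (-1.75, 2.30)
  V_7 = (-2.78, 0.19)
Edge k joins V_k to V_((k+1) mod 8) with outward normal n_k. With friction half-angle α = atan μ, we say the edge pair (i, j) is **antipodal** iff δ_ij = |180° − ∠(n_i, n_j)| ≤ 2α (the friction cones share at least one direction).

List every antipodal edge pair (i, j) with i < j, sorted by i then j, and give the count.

α = atan 0.15 = 8.53°;  2α = 17.06°
n_0 = (-0.2954, -0.9554)
n_1 = (+0.4697, -0.8828)
n_2 = (+0.9225, -0.3859)
n_3 = (+0.9989, +0.0472)
n_4 = (+0.7937, +0.6083)
n_5 = (-0.1464, +0.9892)
n_6 = (-0.8986, +0.4387)
n_7 = (-0.9176, -0.3975)
  (0,1): δ = 134.80°  ·
  (0,2): δ = 95.52°  ·
  (0,3): δ = 70.11°  ·
  (0,4): δ = 35.35°  ·
  (0,5): δ = 25.60°  ·
  (0,6): δ = 81.16°  ·
  (0,7): δ = 130.61°  ·
  (1,2): δ = 140.72°  ·
  (1,3): δ = 115.31°  ·
  (1,4): δ = 80.55°  ·
  (1,5): δ = 19.60°  ·
  (1,6): δ = 35.96°  ·
  (1,7): δ = 85.40°  ·
  (2,3): δ = 154.60°  ·
  (2,4): δ = 119.84°  ·
  (2,5): δ = 58.88°  ·
  (2,6): δ = 3.32°  ✓
  (2,7): δ = 46.12°  ·
  (3,4): δ = 145.24°  ·
  (3,5): δ = 84.28°  ·
  (3,6): δ = 28.72°  ·
  (3,7): δ = 20.72°  ·
  (4,5): δ = 119.04°  ·
  (4,6): δ = 63.48°  ·
  (4,7): δ = 14.04°  ✓
  (5,6): δ = 124.44°  ·
  (5,7): δ = 75.00°  ·
  (6,7): δ = 130.56°  ·
antipodal pairs: 2

count = 2; pairs: (2,6), (4,7)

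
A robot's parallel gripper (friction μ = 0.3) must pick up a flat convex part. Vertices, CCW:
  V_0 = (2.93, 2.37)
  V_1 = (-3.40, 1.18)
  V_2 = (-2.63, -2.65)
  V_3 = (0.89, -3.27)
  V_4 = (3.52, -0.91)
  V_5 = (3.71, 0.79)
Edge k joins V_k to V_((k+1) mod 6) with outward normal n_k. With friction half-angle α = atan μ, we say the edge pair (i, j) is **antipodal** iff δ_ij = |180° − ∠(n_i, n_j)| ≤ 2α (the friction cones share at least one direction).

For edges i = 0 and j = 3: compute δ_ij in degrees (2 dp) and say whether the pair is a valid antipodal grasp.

α = atan 0.3 = 16.70°;  2α = 33.40°
edge 0: e_0 = (-6.33, -1.19);  n_0 = (-0.1848, +0.9828)
edge 3: e_3 = (+2.63, +2.36);  n_3 = (+0.6679, -0.7443)
∠(n_0, n_3) = 148.74°
δ = |180° − 148.74°| = 31.26°
31.26° ≤ 2α = 33.40°  →  valid

δ = 31.26°, valid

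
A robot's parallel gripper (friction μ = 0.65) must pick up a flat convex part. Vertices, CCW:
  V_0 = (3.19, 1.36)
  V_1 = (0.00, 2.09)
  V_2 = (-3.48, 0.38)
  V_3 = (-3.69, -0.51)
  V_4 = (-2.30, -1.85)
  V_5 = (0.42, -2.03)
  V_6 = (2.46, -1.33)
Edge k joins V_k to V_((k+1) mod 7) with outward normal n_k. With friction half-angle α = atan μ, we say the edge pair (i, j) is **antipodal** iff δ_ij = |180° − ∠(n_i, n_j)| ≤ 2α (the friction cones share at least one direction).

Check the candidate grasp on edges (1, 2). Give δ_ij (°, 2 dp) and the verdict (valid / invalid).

δ = 129.44°, invalid

α = atan 0.65 = 33.02°;  2α = 66.05°
edge 1: e_1 = (-3.48, -1.71);  n_1 = (-0.4410, +0.8975)
edge 2: e_2 = (-0.21, -0.89);  n_2 = (-0.9733, +0.2296)
∠(n_1, n_2) = 50.56°
δ = |180° − 50.56°| = 129.44°
129.44° > 2α = 66.05°  →  invalid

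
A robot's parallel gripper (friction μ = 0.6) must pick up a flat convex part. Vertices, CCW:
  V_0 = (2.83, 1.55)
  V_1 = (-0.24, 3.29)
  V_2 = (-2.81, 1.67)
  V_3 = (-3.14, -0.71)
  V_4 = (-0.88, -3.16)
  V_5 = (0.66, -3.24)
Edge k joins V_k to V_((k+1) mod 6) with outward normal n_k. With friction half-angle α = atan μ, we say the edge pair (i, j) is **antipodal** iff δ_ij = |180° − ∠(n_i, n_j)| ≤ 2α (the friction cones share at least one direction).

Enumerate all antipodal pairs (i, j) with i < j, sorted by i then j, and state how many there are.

count = 5; pairs: (0,3), (0,4), (1,4), (1,5), (2,5)

α = atan 0.6 = 30.96°;  2α = 61.93°
n_0 = (+0.4931, +0.8700)
n_1 = (-0.5332, +0.8460)
n_2 = (-0.9905, +0.1373)
n_3 = (-0.7350, -0.6780)
n_4 = (-0.0519, -0.9987)
n_5 = (+0.9109, -0.4127)
  (0,1): δ = 118.23°  ·
  (0,2): δ = 68.35°  ·
  (0,3): δ = 17.77°  ✓
  (0,4): δ = 26.57°  ✓
  (0,5): δ = 95.17°  ·
  (1,2): δ = 130.12°  ·
  (1,3): δ = 79.54°  ·
  (1,4): δ = 35.20°  ✓
  (1,5): δ = 33.40°  ✓
  (2,3): δ = 129.42°  ·
  (2,4): δ = 85.08°  ·
  (2,5): δ = 16.48°  ✓
  (3,4): δ = 135.66°  ·
  (3,5): δ = 67.06°  ·
  (4,5): δ = 111.40°  ·
antipodal pairs: 5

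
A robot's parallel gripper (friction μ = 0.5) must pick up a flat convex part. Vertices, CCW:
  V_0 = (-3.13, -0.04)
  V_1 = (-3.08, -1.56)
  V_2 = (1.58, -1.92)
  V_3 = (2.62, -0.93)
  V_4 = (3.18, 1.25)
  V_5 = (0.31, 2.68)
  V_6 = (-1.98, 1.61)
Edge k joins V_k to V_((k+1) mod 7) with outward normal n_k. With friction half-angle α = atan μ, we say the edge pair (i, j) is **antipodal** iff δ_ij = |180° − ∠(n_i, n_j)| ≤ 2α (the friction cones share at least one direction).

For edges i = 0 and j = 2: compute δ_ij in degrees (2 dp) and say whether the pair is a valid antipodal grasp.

α = atan 0.5 = 26.57°;  2α = 53.13°
edge 0: e_0 = (+0.05, -1.52);  n_0 = (-0.9995, -0.0329)
edge 2: e_2 = (+1.04, +0.99);  n_2 = (+0.6895, -0.7243)
∠(n_0, n_2) = 131.71°
δ = |180° − 131.71°| = 48.29°
48.29° ≤ 2α = 53.13°  →  valid

δ = 48.29°, valid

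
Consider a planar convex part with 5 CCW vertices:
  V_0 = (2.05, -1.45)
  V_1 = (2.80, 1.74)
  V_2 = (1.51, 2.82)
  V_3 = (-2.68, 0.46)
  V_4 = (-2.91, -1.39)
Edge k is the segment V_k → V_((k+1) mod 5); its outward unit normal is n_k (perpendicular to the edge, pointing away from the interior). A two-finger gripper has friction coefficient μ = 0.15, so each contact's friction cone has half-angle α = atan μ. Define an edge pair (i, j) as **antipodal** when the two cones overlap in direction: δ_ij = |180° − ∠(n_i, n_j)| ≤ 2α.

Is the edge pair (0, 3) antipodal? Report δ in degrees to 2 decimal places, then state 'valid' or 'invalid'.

δ = 6.14°, valid

α = atan 0.15 = 8.53°;  2α = 17.06°
edge 0: e_0 = (+0.75, +3.19);  n_0 = (+0.9735, -0.2289)
edge 3: e_3 = (-0.23, -1.85);  n_3 = (-0.9924, +0.1234)
∠(n_0, n_3) = 173.86°
δ = |180° − 173.86°| = 6.14°
6.14° ≤ 2α = 17.06°  →  valid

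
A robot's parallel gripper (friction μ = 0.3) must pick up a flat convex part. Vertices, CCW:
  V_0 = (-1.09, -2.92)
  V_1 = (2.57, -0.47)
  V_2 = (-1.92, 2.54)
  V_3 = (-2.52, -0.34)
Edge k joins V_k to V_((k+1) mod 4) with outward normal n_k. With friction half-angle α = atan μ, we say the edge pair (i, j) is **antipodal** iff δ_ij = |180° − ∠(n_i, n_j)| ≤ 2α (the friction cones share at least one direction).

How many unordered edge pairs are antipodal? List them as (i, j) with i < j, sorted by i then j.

count = 1; pairs: (1,3)

α = atan 0.3 = 16.70°;  2α = 33.40°
n_0 = (+0.5563, -0.8310)
n_1 = (+0.5568, +0.8306)
n_2 = (-0.9790, +0.2040)
n_3 = (-0.8746, -0.4848)
  (0,1): δ = 67.64°  ·
  (0,2): δ = 44.43°  ·
  (0,3): δ = 85.20°  ·
  (1,2): δ = 67.93°  ·
  (1,3): δ = 27.16°  ✓
  (2,3): δ = 139.23°  ·
antipodal pairs: 1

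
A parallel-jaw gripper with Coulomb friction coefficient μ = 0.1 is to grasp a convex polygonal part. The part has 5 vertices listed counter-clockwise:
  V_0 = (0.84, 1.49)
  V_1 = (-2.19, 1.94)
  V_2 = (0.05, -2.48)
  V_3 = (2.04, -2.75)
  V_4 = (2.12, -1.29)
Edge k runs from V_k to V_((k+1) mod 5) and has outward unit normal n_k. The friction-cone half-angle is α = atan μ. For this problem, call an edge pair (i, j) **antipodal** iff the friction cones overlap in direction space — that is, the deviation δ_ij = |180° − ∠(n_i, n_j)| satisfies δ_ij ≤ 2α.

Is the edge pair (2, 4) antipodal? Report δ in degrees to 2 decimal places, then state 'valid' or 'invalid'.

δ = 57.55°, invalid

α = atan 0.1 = 5.71°;  2α = 11.42°
edge 2: e_2 = (+1.99, -0.27);  n_2 = (-0.1344, -0.9909)
edge 4: e_4 = (-1.28, +2.78);  n_4 = (+0.9083, +0.4182)
∠(n_2, n_4) = 122.45°
δ = |180° − 122.45°| = 57.55°
57.55° > 2α = 11.42°  →  invalid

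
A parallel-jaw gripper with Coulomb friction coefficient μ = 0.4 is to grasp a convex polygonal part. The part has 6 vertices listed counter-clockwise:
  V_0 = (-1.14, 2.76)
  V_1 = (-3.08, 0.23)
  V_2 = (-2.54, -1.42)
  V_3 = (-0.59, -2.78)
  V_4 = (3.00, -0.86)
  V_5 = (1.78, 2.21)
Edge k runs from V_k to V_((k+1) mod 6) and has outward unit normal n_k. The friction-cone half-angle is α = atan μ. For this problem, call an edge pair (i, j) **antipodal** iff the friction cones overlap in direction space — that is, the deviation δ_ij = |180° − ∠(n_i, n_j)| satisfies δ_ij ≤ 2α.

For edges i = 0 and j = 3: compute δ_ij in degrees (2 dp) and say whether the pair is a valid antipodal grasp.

α = atan 0.4 = 21.80°;  2α = 43.60°
edge 0: e_0 = (-1.94, -2.53);  n_0 = (-0.7936, +0.6085)
edge 3: e_3 = (+3.59, +1.92);  n_3 = (+0.4716, -0.8818)
∠(n_0, n_3) = 155.62°
δ = |180° − 155.62°| = 24.38°
24.38° ≤ 2α = 43.60°  →  valid

δ = 24.38°, valid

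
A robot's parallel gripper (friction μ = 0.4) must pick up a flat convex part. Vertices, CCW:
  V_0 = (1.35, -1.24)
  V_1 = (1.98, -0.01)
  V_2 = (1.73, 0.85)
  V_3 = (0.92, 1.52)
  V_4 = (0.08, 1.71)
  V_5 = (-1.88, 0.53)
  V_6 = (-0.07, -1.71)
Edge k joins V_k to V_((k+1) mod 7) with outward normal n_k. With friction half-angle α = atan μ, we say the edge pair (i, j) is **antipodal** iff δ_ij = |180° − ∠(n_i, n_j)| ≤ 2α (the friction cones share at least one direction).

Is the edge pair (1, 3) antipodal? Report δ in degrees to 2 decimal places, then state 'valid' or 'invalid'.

α = atan 0.4 = 21.80°;  2α = 43.60°
edge 1: e_1 = (-0.25, +0.86);  n_1 = (+0.9602, +0.2791)
edge 3: e_3 = (-0.84, +0.19);  n_3 = (+0.2206, +0.9754)
∠(n_1, n_3) = 61.05°
δ = |180° − 61.05°| = 118.95°
118.95° > 2α = 43.60°  →  invalid

δ = 118.95°, invalid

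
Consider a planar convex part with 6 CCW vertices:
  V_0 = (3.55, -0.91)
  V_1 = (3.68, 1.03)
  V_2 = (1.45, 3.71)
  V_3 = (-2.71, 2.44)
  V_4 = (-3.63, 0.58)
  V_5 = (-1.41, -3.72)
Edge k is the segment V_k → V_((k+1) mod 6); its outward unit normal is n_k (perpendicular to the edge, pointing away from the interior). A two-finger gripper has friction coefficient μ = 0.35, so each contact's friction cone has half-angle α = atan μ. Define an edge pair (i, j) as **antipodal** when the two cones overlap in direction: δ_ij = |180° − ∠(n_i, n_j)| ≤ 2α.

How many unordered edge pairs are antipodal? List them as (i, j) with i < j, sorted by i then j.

α = atan 0.35 = 19.29°;  2α = 38.58°
n_0 = (+0.9978, -0.0669)
n_1 = (+0.7687, +0.6396)
n_2 = (-0.2920, +0.9564)
n_3 = (-0.8963, +0.4434)
n_4 = (-0.8886, -0.4587)
n_5 = (+0.4929, -0.8701)
  (0,1): δ = 136.40°  ·
  (0,2): δ = 69.19°  ·
  (0,3): δ = 22.48°  ✓
  (0,4): δ = 31.14°  ✓
  (0,5): δ = 123.37°  ·
  (1,2): δ = 112.79°  ·
  (1,3): δ = 66.08°  ·
  (1,4): δ = 12.46°  ✓
  (1,5): δ = 79.77°  ·
  (2,3): δ = 133.29°  ·
  (2,4): δ = 79.67°  ·
  (2,5): δ = 12.56°  ✓
  (3,4): δ = 126.38°  ·
  (3,5): δ = 34.15°  ✓
  (4,5): δ = 87.77°  ·
antipodal pairs: 5

count = 5; pairs: (0,3), (0,4), (1,4), (2,5), (3,5)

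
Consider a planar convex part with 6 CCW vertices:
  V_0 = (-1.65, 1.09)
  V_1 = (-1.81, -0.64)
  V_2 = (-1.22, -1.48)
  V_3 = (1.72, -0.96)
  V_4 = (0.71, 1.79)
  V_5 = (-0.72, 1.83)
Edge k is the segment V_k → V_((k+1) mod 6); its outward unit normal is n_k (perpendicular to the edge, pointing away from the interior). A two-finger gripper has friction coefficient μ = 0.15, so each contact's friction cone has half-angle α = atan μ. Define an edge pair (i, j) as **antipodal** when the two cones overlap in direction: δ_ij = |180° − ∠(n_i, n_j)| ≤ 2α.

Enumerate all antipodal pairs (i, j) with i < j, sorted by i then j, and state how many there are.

count = 2; pairs: (1,3), (2,4)

α = atan 0.15 = 8.53°;  2α = 17.06°
n_0 = (-0.9958, +0.0921)
n_1 = (-0.8183, -0.5748)
n_2 = (+0.1742, -0.9847)
n_3 = (+0.9387, +0.3448)
n_4 = (+0.0280, +0.9996)
n_5 = (-0.6226, +0.7825)
  (0,1): δ = 139.63°  ·
  (0,2): δ = 74.69°  ·
  (0,3): δ = 25.45°  ·
  (0,4): δ = 93.68°  ·
  (0,5): δ = 133.79°  ·
  (1,2): δ = 115.05°  ·
  (1,3): δ = 14.92°  ✓
  (1,4): δ = 53.31°  ·
  (1,5): δ = 93.43°  ·
  (2,3): δ = 79.86°  ·
  (2,4): δ = 11.63°  ✓
  (2,5): δ = 28.48°  ·
  (3,4): δ = 111.77°  ·
  (3,5): δ = 71.66°  ·
  (4,5): δ = 139.89°  ·
antipodal pairs: 2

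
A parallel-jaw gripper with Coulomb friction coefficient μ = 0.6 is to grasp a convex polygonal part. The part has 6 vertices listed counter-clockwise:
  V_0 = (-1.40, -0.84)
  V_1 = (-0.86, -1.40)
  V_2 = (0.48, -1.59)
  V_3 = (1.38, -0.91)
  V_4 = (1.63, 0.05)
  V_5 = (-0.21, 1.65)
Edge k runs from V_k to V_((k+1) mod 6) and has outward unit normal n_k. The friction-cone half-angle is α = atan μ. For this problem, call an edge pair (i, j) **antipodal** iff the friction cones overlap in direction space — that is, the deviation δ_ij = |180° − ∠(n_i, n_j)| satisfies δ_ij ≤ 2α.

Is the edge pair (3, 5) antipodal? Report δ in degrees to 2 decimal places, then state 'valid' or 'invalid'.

α = atan 0.6 = 30.96°;  2α = 61.93°
edge 3: e_3 = (+0.25, +0.96);  n_3 = (+0.9677, -0.2520)
edge 5: e_5 = (-1.19, -2.49);  n_5 = (-0.9023, +0.4312)
∠(n_3, n_5) = 169.05°
δ = |180° − 169.05°| = 10.95°
10.95° ≤ 2α = 61.93°  →  valid

δ = 10.95°, valid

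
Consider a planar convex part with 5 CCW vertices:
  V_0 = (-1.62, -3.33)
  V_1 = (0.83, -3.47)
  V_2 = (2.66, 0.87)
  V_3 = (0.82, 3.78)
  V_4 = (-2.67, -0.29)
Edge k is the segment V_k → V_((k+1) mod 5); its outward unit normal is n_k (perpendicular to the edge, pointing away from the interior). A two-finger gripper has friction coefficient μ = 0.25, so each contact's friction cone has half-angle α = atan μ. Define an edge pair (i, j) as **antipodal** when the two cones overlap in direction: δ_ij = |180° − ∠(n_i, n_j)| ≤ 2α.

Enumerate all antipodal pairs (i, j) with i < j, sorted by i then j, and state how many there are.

count = 2; pairs: (1,3), (2,4)

α = atan 0.25 = 14.04°;  2α = 28.07°
n_0 = (-0.0570, -0.9984)
n_1 = (+0.9214, -0.3885)
n_2 = (+0.8452, +0.5344)
n_3 = (-0.7591, +0.6509)
n_4 = (-0.9452, -0.3265)
  (0,1): δ = 109.59°  ·
  (0,2): δ = 54.42°  ·
  (0,3): δ = 52.66°  ·
  (0,4): δ = 112.33°  ·
  (1,2): δ = 124.83°  ·
  (1,3): δ = 17.75°  ✓
  (1,4): δ = 41.92°  ·
  (2,3): δ = 72.92°  ·
  (2,4): δ = 13.25°  ✓
  (3,4): δ = 120.33°  ·
antipodal pairs: 2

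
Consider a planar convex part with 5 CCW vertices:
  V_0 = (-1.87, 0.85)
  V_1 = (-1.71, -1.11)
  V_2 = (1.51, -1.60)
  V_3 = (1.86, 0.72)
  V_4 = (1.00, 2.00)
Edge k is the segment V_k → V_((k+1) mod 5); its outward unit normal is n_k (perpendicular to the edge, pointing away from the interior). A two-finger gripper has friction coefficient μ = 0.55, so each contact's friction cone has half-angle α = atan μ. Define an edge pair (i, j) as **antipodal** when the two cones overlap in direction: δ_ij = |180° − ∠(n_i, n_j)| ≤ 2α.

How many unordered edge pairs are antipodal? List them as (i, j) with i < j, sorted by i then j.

α = atan 0.55 = 28.81°;  2α = 57.62°
n_0 = (-0.9967, -0.0814)
n_1 = (-0.1504, -0.9886)
n_2 = (+0.9888, -0.1492)
n_3 = (+0.8300, +0.5577)
n_4 = (-0.3719, +0.9283)
  (0,1): δ = 103.32°  ·
  (0,2): δ = 13.25°  ✓
  (0,3): δ = 29.23°  ✓
  (0,4): δ = 107.17°  ·
  (1,2): δ = 89.93°  ·
  (1,3): δ = 47.45°  ✓
  (1,4): δ = 30.49°  ✓
  (2,3): δ = 137.52°  ·
  (2,4): δ = 59.59°  ·
  (3,4): δ = 102.06°  ·
antipodal pairs: 4

count = 4; pairs: (0,2), (0,3), (1,3), (1,4)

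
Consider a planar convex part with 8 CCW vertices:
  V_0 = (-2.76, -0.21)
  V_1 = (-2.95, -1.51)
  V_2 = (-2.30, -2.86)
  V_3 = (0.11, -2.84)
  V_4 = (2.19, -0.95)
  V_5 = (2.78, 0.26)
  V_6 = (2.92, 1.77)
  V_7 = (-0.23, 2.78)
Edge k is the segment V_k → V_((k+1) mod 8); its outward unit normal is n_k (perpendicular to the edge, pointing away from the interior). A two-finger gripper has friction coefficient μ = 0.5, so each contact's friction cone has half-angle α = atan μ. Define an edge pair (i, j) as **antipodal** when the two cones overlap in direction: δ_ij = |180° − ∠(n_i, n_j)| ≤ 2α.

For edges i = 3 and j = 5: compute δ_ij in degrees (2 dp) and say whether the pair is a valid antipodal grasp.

δ = 137.56°, invalid

α = atan 0.5 = 26.57°;  2α = 53.13°
edge 3: e_3 = (+2.08, +1.89);  n_3 = (+0.6725, -0.7401)
edge 5: e_5 = (+0.14, +1.51);  n_5 = (+0.9957, -0.0923)
∠(n_3, n_5) = 42.44°
δ = |180° − 42.44°| = 137.56°
137.56° > 2α = 53.13°  →  invalid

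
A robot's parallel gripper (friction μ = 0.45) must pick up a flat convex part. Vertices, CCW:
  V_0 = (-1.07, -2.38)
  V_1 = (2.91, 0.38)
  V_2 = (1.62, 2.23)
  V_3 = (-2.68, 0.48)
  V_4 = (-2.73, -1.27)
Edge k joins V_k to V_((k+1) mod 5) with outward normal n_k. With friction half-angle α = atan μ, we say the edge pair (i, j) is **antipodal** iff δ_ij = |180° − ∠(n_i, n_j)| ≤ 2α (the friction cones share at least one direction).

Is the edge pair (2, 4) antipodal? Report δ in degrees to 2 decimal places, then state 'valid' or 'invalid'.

δ = 55.91°, invalid

α = atan 0.45 = 24.23°;  2α = 48.46°
edge 2: e_2 = (-4.30, -1.75);  n_2 = (-0.3770, +0.9262)
edge 4: e_4 = (+1.66, -1.11);  n_4 = (-0.5559, -0.8313)
∠(n_2, n_4) = 124.09°
δ = |180° − 124.09°| = 55.91°
55.91° > 2α = 48.46°  →  invalid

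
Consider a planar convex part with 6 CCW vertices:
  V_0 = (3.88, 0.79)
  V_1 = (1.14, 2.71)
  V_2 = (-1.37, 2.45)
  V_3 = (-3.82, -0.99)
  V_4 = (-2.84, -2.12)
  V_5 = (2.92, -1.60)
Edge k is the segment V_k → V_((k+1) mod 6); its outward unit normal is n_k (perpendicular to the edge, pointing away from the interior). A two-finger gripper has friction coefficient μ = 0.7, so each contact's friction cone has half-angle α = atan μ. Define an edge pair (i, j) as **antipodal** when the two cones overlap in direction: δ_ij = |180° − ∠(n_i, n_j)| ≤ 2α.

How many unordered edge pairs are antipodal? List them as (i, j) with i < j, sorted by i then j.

α = atan 0.7 = 34.99°;  2α = 69.98°
n_0 = (+0.5739, +0.8190)
n_1 = (-0.1030, +0.9947)
n_2 = (-0.8145, +0.5801)
n_3 = (-0.7555, -0.6552)
n_4 = (+0.0899, -0.9959)
n_5 = (+0.9279, -0.3727)
  (0,1): δ = 139.07°  ·
  (0,2): δ = 90.44°  ·
  (0,3): δ = 14.05°  ✓
  (0,4): δ = 40.18°  ✓
  (0,5): δ = 103.14°  ·
  (1,2): δ = 131.37°  ·
  (1,3): δ = 54.98°  ✓
  (1,4): δ = 0.76°  ✓
  (1,5): δ = 62.20°  ✓
  (2,3): δ = 103.61°  ·
  (2,4): δ = 49.38°  ✓
  (2,5): δ = 13.57°  ✓
  (3,4): δ = 125.78°  ·
  (3,5): δ = 62.82°  ✓
  (4,5): δ = 117.04°  ·
antipodal pairs: 8

count = 8; pairs: (0,3), (0,4), (1,3), (1,4), (1,5), (2,4), (2,5), (3,5)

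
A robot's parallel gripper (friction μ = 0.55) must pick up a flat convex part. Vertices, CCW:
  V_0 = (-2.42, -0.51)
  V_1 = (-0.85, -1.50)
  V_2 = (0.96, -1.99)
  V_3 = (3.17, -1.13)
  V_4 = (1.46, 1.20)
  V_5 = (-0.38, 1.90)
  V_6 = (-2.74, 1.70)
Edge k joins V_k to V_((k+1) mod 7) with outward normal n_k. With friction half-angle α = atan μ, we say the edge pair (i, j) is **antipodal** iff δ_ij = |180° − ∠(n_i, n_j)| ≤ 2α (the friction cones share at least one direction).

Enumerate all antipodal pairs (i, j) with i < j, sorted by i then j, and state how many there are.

count = 9; pairs: (0,3), (0,4), (0,5), (1,3), (1,4), (1,5), (2,4), (2,5), (3,6)

α = atan 0.55 = 28.81°;  2α = 57.62°
n_0 = (-0.5334, -0.8459)
n_1 = (-0.2613, -0.9653)
n_2 = (+0.3626, -0.9319)
n_3 = (+0.8062, +0.5917)
n_4 = (+0.3556, +0.9346)
n_5 = (-0.0844, +0.9964)
n_6 = (-0.9897, -0.1433)
  (0,1): δ = 162.91°  ·
  (0,2): δ = 126.50°  ·
  (0,3): δ = 21.49°  ✓
  (0,4): δ = 11.41°  ✓
  (0,5): δ = 37.08°  ✓
  (0,6): δ = 130.47°  ·
  (1,2): δ = 143.59°  ·
  (1,3): δ = 38.58°  ✓
  (1,4): δ = 5.68°  ✓
  (1,5): δ = 19.99°  ✓
  (1,6): δ = 113.39°  ·
  (2,3): δ = 74.99°  ·
  (2,4): δ = 42.09°  ✓
  (2,5): δ = 16.42°  ✓
  (2,6): δ = 76.98°  ·
  (3,4): δ = 147.10°  ·
  (3,5): δ = 121.43°  ·
  (3,6): δ = 28.04°  ✓
  (4,5): δ = 154.33°  ·
  (4,6): δ = 60.93°  ·
  (5,6): δ = 86.61°  ·
antipodal pairs: 9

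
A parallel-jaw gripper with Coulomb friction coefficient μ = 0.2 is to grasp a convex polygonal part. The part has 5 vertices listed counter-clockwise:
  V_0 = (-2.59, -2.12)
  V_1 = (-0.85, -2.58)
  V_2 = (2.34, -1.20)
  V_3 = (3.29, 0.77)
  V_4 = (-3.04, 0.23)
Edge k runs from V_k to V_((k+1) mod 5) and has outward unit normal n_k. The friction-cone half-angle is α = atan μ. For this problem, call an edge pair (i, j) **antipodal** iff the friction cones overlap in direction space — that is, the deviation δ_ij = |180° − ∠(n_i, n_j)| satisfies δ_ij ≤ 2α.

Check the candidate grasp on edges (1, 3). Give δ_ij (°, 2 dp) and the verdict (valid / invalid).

δ = 18.52°, valid

α = atan 0.2 = 11.31°;  2α = 22.62°
edge 1: e_1 = (+3.19, +1.38);  n_1 = (+0.3970, -0.9178)
edge 3: e_3 = (-6.33, -0.54);  n_3 = (-0.0850, +0.9964)
∠(n_1, n_3) = 161.48°
δ = |180° − 161.48°| = 18.52°
18.52° ≤ 2α = 22.62°  →  valid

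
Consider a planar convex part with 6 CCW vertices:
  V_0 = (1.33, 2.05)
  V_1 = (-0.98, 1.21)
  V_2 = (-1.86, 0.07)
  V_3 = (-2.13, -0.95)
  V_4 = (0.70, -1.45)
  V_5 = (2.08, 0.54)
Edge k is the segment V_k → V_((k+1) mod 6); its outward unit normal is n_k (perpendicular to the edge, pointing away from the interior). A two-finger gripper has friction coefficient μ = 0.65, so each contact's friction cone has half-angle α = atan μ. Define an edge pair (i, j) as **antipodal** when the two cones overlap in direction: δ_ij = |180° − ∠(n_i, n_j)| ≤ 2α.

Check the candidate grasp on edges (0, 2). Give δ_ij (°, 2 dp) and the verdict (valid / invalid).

δ = 124.81°, invalid

α = atan 0.65 = 33.02°;  2α = 66.05°
edge 0: e_0 = (-2.31, -0.84);  n_0 = (-0.3417, +0.9398)
edge 2: e_2 = (-0.27, -1.02);  n_2 = (-0.9667, +0.2559)
∠(n_0, n_2) = 55.19°
δ = |180° − 55.19°| = 124.81°
124.81° > 2α = 66.05°  →  invalid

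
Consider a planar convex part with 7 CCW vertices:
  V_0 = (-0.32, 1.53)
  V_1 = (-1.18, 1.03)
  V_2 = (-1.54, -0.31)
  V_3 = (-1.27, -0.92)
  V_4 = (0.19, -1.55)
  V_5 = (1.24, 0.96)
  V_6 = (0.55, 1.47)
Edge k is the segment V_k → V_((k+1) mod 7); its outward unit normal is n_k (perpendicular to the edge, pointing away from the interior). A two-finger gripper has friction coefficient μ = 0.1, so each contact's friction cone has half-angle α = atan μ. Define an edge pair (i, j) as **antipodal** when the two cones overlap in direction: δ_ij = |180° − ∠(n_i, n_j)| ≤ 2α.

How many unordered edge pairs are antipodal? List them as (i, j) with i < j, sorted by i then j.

α = atan 0.1 = 5.71°;  2α = 11.42°
n_0 = (-0.5026, +0.8645)
n_1 = (-0.9658, +0.2595)
n_2 = (-0.9144, -0.4047)
n_3 = (-0.3962, -0.9182)
n_4 = (+0.9225, -0.3859)
n_5 = (+0.5944, +0.8042)
n_6 = (+0.0688, +0.9976)
  (0,1): δ = 135.21°  ·
  (0,2): δ = 96.30°  ·
  (0,3): δ = 53.51°  ·
  (0,4): δ = 37.13°  ·
  (0,5): δ = 113.36°  ·
  (0,6): δ = 145.88°  ·
  (1,2): δ = 141.09°  ·
  (1,3): δ = 98.30°  ·
  (1,4): δ = 7.66°  ✓
  (1,5): δ = 68.57°  ·
  (1,6): δ = 101.09°  ·
  (2,3): δ = 137.22°  ·
  (2,4): δ = 46.58°  ·
  (2,5): δ = 29.66°  ·
  (2,6): δ = 62.18°  ·
  (3,4): δ = 89.36°  ·
  (3,5): δ = 13.13°  ·
  (3,6): δ = 19.40°  ·
  (4,5): δ = 103.77°  ·
  (4,6): δ = 71.24°  ·
  (5,6): δ = 147.48°  ·
antipodal pairs: 1

count = 1; pairs: (1,4)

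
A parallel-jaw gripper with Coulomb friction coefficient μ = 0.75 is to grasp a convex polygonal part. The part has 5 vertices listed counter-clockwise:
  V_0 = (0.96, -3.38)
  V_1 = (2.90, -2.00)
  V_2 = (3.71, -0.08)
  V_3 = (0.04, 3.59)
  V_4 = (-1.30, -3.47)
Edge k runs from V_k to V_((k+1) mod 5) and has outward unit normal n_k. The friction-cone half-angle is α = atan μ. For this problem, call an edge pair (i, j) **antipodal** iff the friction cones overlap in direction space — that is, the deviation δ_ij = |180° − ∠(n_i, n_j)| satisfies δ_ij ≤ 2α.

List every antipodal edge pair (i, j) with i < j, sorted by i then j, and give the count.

count = 4; pairs: (0,3), (1,3), (2,3), (2,4)

α = atan 0.75 = 36.87°;  2α = 73.74°
n_0 = (+0.5796, -0.8149)
n_1 = (+0.9214, -0.3887)
n_2 = (+0.7071, +0.7071)
n_3 = (-0.9825, +0.1865)
n_4 = (+0.0398, -0.9992)
  (0,1): δ = 148.30°  ·
  (0,2): δ = 80.43°  ·
  (0,3): δ = 43.83°  ✓
  (0,4): δ = 146.85°  ·
  (1,2): δ = 112.13°  ·
  (1,3): δ = 12.13°  ✓
  (1,4): δ = 115.15°  ·
  (2,3): δ = 55.75°  ✓
  (2,4): δ = 47.28°  ✓
  (3,4): δ = 76.97°  ·
antipodal pairs: 4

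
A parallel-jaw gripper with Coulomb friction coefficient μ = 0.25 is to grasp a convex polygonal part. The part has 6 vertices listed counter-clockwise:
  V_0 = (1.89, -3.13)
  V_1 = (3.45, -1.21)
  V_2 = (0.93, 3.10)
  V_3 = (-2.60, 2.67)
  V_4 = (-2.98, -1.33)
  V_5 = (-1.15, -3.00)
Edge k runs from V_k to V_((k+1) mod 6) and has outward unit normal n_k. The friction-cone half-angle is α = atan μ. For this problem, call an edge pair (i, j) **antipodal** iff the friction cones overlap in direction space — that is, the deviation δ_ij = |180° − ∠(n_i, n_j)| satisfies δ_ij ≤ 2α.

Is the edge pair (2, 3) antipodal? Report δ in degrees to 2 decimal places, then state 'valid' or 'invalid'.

α = atan 0.25 = 14.04°;  2α = 28.07°
edge 2: e_2 = (-3.53, -0.43);  n_2 = (-0.1209, +0.9927)
edge 3: e_3 = (-0.38, -4.00);  n_3 = (-0.9955, +0.0946)
∠(n_2, n_3) = 77.63°
δ = |180° − 77.63°| = 102.37°
102.37° > 2α = 28.07°  →  invalid

δ = 102.37°, invalid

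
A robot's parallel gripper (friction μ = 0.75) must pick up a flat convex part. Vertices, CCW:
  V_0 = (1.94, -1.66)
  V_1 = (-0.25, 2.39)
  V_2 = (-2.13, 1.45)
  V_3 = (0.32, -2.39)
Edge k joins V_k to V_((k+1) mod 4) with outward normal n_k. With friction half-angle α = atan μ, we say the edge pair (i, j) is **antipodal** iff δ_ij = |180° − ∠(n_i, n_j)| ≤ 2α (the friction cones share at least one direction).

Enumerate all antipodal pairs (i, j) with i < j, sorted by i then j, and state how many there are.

α = atan 0.75 = 36.87°;  2α = 73.74°
n_0 = (+0.8796, +0.4757)
n_1 = (-0.4472, +0.8944)
n_2 = (-0.8430, -0.5379)
n_3 = (+0.4108, -0.9117)
  (0,1): δ = 91.84°  ·
  (0,2): δ = 4.14°  ✓
  (0,3): δ = 85.86°  ·
  (1,2): δ = 84.03°  ·
  (1,3): δ = 2.31°  ✓
  (2,3): δ = 98.28°  ·
antipodal pairs: 2

count = 2; pairs: (0,2), (1,3)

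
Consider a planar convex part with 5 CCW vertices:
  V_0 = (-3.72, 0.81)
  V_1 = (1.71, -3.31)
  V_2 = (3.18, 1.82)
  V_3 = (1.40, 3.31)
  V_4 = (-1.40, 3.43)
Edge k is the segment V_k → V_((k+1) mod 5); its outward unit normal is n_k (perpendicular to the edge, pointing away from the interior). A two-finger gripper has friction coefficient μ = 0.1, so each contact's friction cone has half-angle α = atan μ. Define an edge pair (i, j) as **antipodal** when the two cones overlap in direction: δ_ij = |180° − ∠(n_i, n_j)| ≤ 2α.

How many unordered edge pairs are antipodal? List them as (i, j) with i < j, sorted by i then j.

α = atan 0.1 = 5.71°;  2α = 11.42°
n_0 = (-0.6045, -0.7966)
n_1 = (+0.9613, -0.2755)
n_2 = (+0.6419, +0.7668)
n_3 = (+0.0428, +0.9991)
n_4 = (-0.7487, +0.6629)
  (0,1): δ = 68.80°  ·
  (0,2): δ = 2.74°  ✓
  (0,3): δ = 34.74°  ·
  (0,4): δ = 85.66°  ·
  (1,2): δ = 113.94°  ·
  (1,3): δ = 76.46°  ·
  (1,4): δ = 25.54°  ·
  (2,3): δ = 142.52°  ·
  (2,4): δ = 91.59°  ·
  (3,4): δ = 129.07°  ·
antipodal pairs: 1

count = 1; pairs: (0,2)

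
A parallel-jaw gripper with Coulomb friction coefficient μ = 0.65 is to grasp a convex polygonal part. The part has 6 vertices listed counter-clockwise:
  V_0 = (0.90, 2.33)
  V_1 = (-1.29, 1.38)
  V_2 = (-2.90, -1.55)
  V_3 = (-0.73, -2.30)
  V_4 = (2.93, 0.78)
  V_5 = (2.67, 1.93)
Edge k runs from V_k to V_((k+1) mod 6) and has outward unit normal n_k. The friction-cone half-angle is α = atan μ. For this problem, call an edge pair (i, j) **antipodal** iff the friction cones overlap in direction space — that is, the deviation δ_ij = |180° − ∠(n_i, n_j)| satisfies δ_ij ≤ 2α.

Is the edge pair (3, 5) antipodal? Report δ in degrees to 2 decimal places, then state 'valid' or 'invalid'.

δ = 52.82°, valid

α = atan 0.65 = 33.02°;  2α = 66.05°
edge 3: e_3 = (+3.66, +3.08);  n_3 = (+0.6439, -0.7651)
edge 5: e_5 = (-1.77, +0.40);  n_5 = (+0.2204, +0.9754)
∠(n_3, n_5) = 127.18°
δ = |180° − 127.18°| = 52.82°
52.82° ≤ 2α = 66.05°  →  valid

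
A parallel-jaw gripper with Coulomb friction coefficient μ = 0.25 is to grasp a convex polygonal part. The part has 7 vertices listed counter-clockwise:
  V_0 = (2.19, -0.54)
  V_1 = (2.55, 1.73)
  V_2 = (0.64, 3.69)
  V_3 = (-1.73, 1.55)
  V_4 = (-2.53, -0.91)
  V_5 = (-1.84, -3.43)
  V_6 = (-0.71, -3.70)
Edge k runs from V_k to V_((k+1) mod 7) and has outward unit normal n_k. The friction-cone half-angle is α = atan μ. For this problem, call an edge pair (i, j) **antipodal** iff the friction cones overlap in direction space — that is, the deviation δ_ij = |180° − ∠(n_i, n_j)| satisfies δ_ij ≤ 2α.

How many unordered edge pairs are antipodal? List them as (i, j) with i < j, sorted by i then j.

count = 4; pairs: (0,3), (0,4), (2,6), (3,6)

α = atan 0.25 = 14.04°;  2α = 28.07°
n_0 = (+0.9877, -0.1566)
n_1 = (+0.7162, +0.6979)
n_2 = (-0.6702, +0.7422)
n_3 = (-0.9510, +0.3093)
n_4 = (-0.9645, -0.2641)
n_5 = (-0.2324, -0.9726)
n_6 = (+0.7368, -0.6761)
  (0,1): δ = 126.73°  ·
  (0,2): δ = 38.91°  ·
  (0,3): δ = 9.00°  ✓
  (0,4): δ = 24.32°  ✓
  (0,5): δ = 85.57°  ·
  (0,6): δ = 146.47°  ·
  (1,2): δ = 92.18°  ·
  (1,3): δ = 62.27°  ·
  (1,4): δ = 28.95°  ·
  (1,5): δ = 32.30°  ·
  (1,6): δ = 93.20°  ·
  (2,3): δ = 150.10°  ·
  (2,4): δ = 116.77°  ·
  (2,5): δ = 55.52°  ·
  (2,6): δ = 5.38°  ✓
  (3,4): δ = 146.67°  ·
  (3,5): δ = 85.42°  ·
  (3,6): δ = 24.53°  ✓
  (4,5): δ = 118.75°  ·
  (4,6): δ = 57.86°  ·
  (5,6): δ = 119.11°  ·
antipodal pairs: 4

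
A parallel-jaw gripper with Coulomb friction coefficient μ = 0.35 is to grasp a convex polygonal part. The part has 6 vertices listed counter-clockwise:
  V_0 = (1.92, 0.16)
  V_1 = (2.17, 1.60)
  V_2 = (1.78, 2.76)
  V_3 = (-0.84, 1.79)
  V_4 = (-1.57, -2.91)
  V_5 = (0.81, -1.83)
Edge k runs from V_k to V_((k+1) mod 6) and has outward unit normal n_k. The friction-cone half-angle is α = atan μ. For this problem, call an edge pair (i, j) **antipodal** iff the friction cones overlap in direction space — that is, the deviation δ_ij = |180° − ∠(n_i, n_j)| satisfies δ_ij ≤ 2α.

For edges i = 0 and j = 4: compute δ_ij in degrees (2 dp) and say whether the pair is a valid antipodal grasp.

δ = 124.26°, invalid

α = atan 0.35 = 19.29°;  2α = 38.58°
edge 0: e_0 = (+0.25, +1.44);  n_0 = (+0.9853, -0.1711)
edge 4: e_4 = (+2.38, +1.08);  n_4 = (+0.4132, -0.9106)
∠(n_0, n_4) = 55.74°
δ = |180° − 55.74°| = 124.26°
124.26° > 2α = 38.58°  →  invalid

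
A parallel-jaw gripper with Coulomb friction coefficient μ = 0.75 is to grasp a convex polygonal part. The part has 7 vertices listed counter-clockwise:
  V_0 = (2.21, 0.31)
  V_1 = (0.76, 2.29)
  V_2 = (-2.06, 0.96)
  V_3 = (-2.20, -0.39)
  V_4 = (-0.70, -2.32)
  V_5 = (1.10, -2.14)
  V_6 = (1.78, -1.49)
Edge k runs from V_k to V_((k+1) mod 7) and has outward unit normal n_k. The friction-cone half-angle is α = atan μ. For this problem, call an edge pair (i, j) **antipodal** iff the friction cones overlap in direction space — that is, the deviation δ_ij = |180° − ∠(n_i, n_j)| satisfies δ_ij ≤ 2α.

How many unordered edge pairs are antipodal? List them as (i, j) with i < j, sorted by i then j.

count = 9; pairs: (0,2), (0,3), (0,4), (1,4), (1,5), (1,6), (2,5), (2,6), (3,6)

α = atan 0.75 = 36.87°;  2α = 73.74°
n_0 = (+0.8068, +0.5908)
n_1 = (-0.4266, +0.9045)
n_2 = (-0.9947, +0.1032)
n_3 = (-0.7896, -0.6137)
n_4 = (+0.0995, -0.9950)
n_5 = (+0.6910, -0.7229)
n_6 = (+0.9726, -0.2324)
  (0,1): δ = 100.97°  ·
  (0,2): δ = 42.14°  ✓
  (0,3): δ = 1.64°  ✓
  (0,4): δ = 59.49°  ✓
  (0,5): δ = 97.49°  ·
  (0,6): δ = 130.35°  ·
  (1,2): δ = 121.17°  ·
  (1,3): δ = 77.40°  ·
  (1,4): δ = 19.54°  ✓
  (1,5): δ = 18.46°  ✓
  (1,6): δ = 51.31°  ✓
  (2,3): δ = 136.22°  ·
  (2,4): δ = 78.37°  ·
  (2,5): δ = 40.37°  ✓
  (2,6): δ = 7.51°  ✓
  (3,4): δ = 122.14°  ·
  (3,5): δ = 84.15°  ·
  (3,6): δ = 51.29°  ✓
  (4,5): δ = 142.00°  ·
  (4,6): δ = 109.15°  ·
  (5,6): δ = 147.14°  ·
antipodal pairs: 9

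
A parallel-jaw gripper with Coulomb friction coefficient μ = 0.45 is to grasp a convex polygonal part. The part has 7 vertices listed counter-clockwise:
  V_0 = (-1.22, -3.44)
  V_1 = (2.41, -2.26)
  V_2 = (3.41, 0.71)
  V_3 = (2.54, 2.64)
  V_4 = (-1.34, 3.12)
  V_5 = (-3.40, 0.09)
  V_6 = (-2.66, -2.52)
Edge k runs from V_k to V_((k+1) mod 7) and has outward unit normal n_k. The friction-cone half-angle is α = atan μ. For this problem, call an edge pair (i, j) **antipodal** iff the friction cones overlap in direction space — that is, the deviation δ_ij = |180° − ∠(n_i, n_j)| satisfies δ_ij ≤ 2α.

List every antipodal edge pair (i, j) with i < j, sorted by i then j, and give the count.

count = 7; pairs: (0,3), (0,4), (1,4), (1,5), (2,5), (2,6), (3,6)

α = atan 0.45 = 24.23°;  2α = 48.46°
n_0 = (+0.3091, -0.9510)
n_1 = (+0.9477, -0.3191)
n_2 = (+0.9117, +0.4110)
n_3 = (+0.1228, +0.9924)
n_4 = (-0.8270, +0.5622)
n_5 = (-0.9621, -0.2728)
n_6 = (-0.5384, -0.8427)
  (0,1): δ = 126.62°  ·
  (0,2): δ = 83.74°  ·
  (0,3): δ = 25.06°  ✓
  (0,4): δ = 37.78°  ✓
  (0,5): δ = 87.82°  ·
  (0,6): δ = 129.42°  ·
  (1,2): δ = 137.13°  ·
  (1,3): δ = 78.44°  ·
  (1,4): δ = 15.60°  ✓
  (1,5): δ = 34.44°  ✓
  (1,6): δ = 76.03°  ·
  (2,3): δ = 121.32°  ·
  (2,4): δ = 58.48°  ·
  (2,5): δ = 8.44°  ✓
  (2,6): δ = 33.16°  ✓
  (3,4): δ = 117.16°  ·
  (3,5): δ = 67.12°  ·
  (3,6): δ = 25.52°  ✓
  (4,5): δ = 129.96°  ·
  (4,6): δ = 88.36°  ·
  (5,6): δ = 138.40°  ·
antipodal pairs: 7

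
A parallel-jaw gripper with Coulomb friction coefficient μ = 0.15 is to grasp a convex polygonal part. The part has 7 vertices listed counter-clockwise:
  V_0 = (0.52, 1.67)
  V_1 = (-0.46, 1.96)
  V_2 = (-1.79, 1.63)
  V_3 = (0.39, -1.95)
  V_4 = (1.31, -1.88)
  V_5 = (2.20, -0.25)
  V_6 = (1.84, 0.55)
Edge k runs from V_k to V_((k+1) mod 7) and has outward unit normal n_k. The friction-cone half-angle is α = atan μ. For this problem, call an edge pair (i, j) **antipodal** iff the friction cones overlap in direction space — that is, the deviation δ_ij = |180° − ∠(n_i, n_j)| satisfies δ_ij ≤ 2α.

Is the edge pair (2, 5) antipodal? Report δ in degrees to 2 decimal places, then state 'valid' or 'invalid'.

δ = 7.11°, valid

α = atan 0.15 = 8.53°;  2α = 17.06°
edge 2: e_2 = (+2.18, -3.58);  n_2 = (-0.8541, -0.5201)
edge 5: e_5 = (-0.36, +0.80);  n_5 = (+0.9119, +0.4104)
∠(n_2, n_5) = 172.89°
δ = |180° − 172.89°| = 7.11°
7.11° ≤ 2α = 17.06°  →  valid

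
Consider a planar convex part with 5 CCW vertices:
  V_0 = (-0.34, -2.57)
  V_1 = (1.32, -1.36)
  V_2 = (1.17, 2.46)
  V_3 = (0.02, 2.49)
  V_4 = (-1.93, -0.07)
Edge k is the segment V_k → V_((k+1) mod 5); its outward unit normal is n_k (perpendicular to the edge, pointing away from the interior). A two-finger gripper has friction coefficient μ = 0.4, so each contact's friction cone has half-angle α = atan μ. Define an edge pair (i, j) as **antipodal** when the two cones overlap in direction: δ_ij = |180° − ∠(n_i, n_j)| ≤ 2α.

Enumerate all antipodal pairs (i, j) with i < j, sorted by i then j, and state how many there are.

α = atan 0.4 = 21.80°;  2α = 43.60°
n_0 = (+0.5890, -0.8081)
n_1 = (+0.9992, +0.0392)
n_2 = (+0.0261, +0.9997)
n_3 = (-0.7955, +0.6059)
n_4 = (-0.8438, -0.5367)
  (0,1): δ = 123.84°  ·
  (0,2): δ = 37.58°  ✓
  (0,3): δ = 16.61°  ✓
  (0,4): δ = 86.37°  ·
  (1,2): δ = 93.74°  ·
  (1,3): δ = 39.55°  ✓
  (1,4): δ = 30.21°  ✓
  (2,3): δ = 125.80°  ·
  (2,4): δ = 56.05°  ·
  (3,4): δ = 110.25°  ·
antipodal pairs: 4

count = 4; pairs: (0,2), (0,3), (1,3), (1,4)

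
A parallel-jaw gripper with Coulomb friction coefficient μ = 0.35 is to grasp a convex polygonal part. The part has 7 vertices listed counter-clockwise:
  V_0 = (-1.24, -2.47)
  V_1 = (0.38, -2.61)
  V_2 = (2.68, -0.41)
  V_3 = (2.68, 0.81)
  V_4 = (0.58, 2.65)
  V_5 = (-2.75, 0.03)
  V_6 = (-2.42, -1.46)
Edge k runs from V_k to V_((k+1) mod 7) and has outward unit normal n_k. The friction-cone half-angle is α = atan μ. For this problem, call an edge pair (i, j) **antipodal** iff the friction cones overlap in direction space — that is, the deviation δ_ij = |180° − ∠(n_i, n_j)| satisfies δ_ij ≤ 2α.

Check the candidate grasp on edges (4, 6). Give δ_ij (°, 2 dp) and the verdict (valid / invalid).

α = atan 0.35 = 19.29°;  2α = 38.58°
edge 4: e_4 = (-3.33, -2.62);  n_4 = (-0.6183, +0.7859)
edge 6: e_6 = (+1.18, -1.01);  n_6 = (-0.6503, -0.7597)
∠(n_4, n_6) = 101.24°
δ = |180° − 101.24°| = 78.76°
78.76° > 2α = 38.58°  →  invalid

δ = 78.76°, invalid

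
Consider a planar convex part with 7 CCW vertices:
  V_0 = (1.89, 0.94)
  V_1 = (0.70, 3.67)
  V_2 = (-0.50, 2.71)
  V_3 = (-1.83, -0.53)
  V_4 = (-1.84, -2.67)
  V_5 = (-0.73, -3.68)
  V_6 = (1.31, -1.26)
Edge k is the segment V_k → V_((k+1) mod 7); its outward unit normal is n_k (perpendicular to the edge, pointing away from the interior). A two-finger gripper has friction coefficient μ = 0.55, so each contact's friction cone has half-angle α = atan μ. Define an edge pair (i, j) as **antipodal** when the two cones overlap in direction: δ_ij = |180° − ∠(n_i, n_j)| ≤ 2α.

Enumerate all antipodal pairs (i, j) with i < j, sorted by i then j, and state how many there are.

α = atan 0.55 = 28.81°;  2α = 57.62°
n_0 = (+0.9167, +0.3996)
n_1 = (-0.6247, +0.7809)
n_2 = (-0.9251, +0.3797)
n_3 = (-1.0000, +0.0047)
n_4 = (-0.6730, -0.7396)
n_5 = (+0.7646, -0.6445)
n_6 = (+0.9670, -0.2549)
  (0,1): δ = 74.89°  ·
  (0,2): δ = 45.87°  ✓
  (0,3): δ = 23.82°  ✓
  (0,4): δ = 24.15°  ✓
  (0,5): δ = 116.32°  ·
  (0,6): δ = 141.68°  ·
  (1,2): δ = 150.98°  ·
  (1,3): δ = 128.93°  ·
  (1,4): δ = 80.96°  ·
  (1,5): δ = 11.21°  ✓
  (1,6): δ = 36.57°  ✓
  (2,3): δ = 157.95°  ·
  (2,4): δ = 109.98°  ·
  (2,5): δ = 17.81°  ✓
  (2,6): δ = 7.55°  ✓
  (3,4): δ = 132.03°  ·
  (3,5): δ = 39.86°  ✓
  (3,6): δ = 14.50°  ✓
  (4,5): δ = 87.83°  ·
  (4,6): δ = 62.47°  ·
  (5,6): δ = 154.64°  ·
antipodal pairs: 9

count = 9; pairs: (0,2), (0,3), (0,4), (1,5), (1,6), (2,5), (2,6), (3,5), (3,6)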